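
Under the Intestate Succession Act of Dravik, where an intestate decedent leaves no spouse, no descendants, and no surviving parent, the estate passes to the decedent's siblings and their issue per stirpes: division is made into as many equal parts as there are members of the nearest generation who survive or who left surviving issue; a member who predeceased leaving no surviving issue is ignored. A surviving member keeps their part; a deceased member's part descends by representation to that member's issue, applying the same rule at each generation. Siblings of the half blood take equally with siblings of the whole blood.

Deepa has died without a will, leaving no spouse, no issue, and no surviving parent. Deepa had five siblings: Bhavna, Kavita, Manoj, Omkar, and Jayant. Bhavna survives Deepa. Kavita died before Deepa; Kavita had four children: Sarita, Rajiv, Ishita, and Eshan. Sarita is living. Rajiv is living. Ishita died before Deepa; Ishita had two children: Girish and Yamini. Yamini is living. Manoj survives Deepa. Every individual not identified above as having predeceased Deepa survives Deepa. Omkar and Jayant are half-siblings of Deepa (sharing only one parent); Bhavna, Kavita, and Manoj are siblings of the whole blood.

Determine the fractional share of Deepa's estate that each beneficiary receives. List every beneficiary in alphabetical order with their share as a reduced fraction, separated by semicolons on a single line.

Bhavna 1/5; Eshan 1/20; Girish 1/40; Jayant 1/5; Manoj 1/5; Omkar 1/5; Rajiv 1/20; Sarita 1/20; Yamini 1/40

No spouse, descendants, or parent survives, so the estate passes to Deepa's siblings per stirpes.
Half-blood and whole-blood siblings take equally under the stated rule.
The estate is divided into 5 equal shares of 1/5 among Bhavna, Kavita, Manoj, Omkar, Jayant.
Bhavna is living and takes 1/5.
Kavita predeceased; the 1/5 allotted to Kavita's branch passes to Kavita's issue by representation.
The 1/5 is divided into 4 equal shares of 1/20 among Sarita, Rajiv, Ishita, Eshan.
Sarita is living and takes 1/20.
Rajiv is living and takes 1/20.
Ishita predeceased; the 1/20 allotted to Ishita's branch passes to Ishita's issue by representation.
The 1/20 is divided into 2 equal shares of 1/40 among Girish, Yamini.
Girish is living and takes 1/40.
Yamini is living and takes 1/40.
Eshan is living and takes 1/20.
Manoj is living and takes 1/5.
Omkar is living and takes 1/5.
Jayant is living and takes 1/5.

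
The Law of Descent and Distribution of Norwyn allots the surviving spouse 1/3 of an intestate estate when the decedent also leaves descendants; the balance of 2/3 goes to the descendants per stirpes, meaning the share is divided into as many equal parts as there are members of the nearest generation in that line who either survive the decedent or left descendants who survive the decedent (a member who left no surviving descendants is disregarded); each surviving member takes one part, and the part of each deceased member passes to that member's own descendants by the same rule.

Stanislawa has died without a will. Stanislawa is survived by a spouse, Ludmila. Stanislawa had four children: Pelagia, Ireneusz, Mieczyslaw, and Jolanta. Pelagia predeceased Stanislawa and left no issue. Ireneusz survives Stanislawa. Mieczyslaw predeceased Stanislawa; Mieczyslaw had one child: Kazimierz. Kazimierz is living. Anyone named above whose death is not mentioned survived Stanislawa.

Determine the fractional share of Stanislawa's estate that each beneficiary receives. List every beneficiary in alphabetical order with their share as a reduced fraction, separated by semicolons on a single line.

Ireneusz 2/9; Jolanta 2/9; Kazimierz 2/9; Ludmila 1/3

Ludmila, as surviving spouse, takes 1/3.
The remaining 2/3 passes to Stanislawa's descendants per stirpes.
Pelagia left no surviving issue, so that branch lapses and is disregarded.
The 2/3 is divided into 3 equal shares of 2/9 among Ireneusz, Mieczyslaw, Jolanta.
Ireneusz is living and takes 2/9.
Mieczyslaw predeceased; the 2/9 allotted to Mieczyslaw's branch passes to Mieczyslaw's issue by representation.
Kazimierz is the sole taker at this level and receives the full 2/9.
Jolanta is living and takes 2/9.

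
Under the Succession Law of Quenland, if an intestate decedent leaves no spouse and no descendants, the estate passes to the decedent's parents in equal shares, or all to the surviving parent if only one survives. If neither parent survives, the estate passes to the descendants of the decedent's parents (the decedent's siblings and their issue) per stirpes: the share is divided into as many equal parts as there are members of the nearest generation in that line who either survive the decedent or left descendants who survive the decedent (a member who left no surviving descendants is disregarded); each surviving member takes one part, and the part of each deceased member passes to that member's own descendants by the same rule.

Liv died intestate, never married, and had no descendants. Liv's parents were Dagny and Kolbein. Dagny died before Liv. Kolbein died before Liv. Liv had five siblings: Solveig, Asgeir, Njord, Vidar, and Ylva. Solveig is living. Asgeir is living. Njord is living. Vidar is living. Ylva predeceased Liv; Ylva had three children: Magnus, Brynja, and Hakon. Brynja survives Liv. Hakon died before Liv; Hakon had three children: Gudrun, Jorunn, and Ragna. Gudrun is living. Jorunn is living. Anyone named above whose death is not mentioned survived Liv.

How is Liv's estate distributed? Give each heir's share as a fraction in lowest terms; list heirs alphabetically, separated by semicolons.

Neither parent survives and there are no descendants, so the estate passes to Liv's siblings and their issue per stirpes.
The estate is divided into 5 equal shares of 1/5 among Solveig, Asgeir, Njord, Vidar, Ylva.
Solveig is living and takes 1/5.
Asgeir is living and takes 1/5.
Njord is living and takes 1/5.
Vidar is living and takes 1/5.
Ylva predeceased; the 1/5 allotted to Ylva's branch passes to Ylva's issue by representation.
The 1/5 is divided into 3 equal shares of 1/15 among Magnus, Brynja, Hakon.
Magnus is living and takes 1/15.
Brynja is living and takes 1/15.
Hakon predeceased; the 1/15 allotted to Hakon's branch passes to Hakon's issue by representation.
The 1/15 is divided into 3 equal shares of 1/45 among Gudrun, Jorunn, Ragna.
Gudrun is living and takes 1/45.
Jorunn is living and takes 1/45.
Ragna is living and takes 1/45.

Asgeir 1/5; Brynja 1/15; Gudrun 1/45; Jorunn 1/45; Magnus 1/15; Njord 1/5; Ragna 1/45; Solveig 1/5; Vidar 1/5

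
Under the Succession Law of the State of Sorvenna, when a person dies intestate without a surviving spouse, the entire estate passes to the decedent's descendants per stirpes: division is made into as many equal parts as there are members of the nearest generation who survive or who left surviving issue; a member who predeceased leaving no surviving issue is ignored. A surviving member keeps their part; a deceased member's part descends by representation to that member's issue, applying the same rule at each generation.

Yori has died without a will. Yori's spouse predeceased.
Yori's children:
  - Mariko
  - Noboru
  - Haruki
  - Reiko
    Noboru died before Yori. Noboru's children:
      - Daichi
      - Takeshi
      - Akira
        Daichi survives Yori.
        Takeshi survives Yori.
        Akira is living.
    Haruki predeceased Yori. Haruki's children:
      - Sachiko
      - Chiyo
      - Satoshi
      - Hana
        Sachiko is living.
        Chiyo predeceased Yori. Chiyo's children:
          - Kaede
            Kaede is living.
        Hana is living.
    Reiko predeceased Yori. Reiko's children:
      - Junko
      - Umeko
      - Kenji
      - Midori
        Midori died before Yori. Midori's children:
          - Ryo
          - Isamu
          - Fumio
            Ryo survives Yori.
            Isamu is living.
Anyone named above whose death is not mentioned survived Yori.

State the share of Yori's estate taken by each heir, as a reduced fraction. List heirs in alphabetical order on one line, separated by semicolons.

Akira 1/12; Daichi 1/12; Fumio 1/48; Hana 1/16; Isamu 1/48; Junko 1/16; Kaede 1/16; Kenji 1/16; Mariko 1/4; Ryo 1/48; Sachiko 1/16; Satoshi 1/16; Takeshi 1/12; Umeko 1/16

There is no surviving spouse, so the entire estate passes to Yori's descendants per stirpes.
The estate is divided into 4 equal shares of 1/4 among Mariko, Noboru, Haruki, Reiko.
Mariko is living and takes 1/4.
Noboru predeceased; the 1/4 allotted to Noboru's branch passes to Noboru's issue by representation.
The 1/4 is divided into 3 equal shares of 1/12 among Daichi, Takeshi, Akira.
Daichi is living and takes 1/12.
Takeshi is living and takes 1/12.
Akira is living and takes 1/12.
Haruki predeceased; the 1/4 allotted to Haruki's branch passes to Haruki's issue by representation.
The 1/4 is divided into 4 equal shares of 1/16 among Sachiko, Chiyo, Satoshi, Hana.
Sachiko is living and takes 1/16.
Chiyo predeceased; the 1/16 allotted to Chiyo's branch passes to Chiyo's issue by representation.
Kaede is the sole taker at this level and receives the full 1/16.
Satoshi is living and takes 1/16.
Hana is living and takes 1/16.
Reiko predeceased; the 1/4 allotted to Reiko's branch passes to Reiko's issue by representation.
The 1/4 is divided into 4 equal shares of 1/16 among Junko, Umeko, Kenji, Midori.
Junko is living and takes 1/16.
Umeko is living and takes 1/16.
Kenji is living and takes 1/16.
Midori predeceased; the 1/16 allotted to Midori's branch passes to Midori's issue by representation.
The 1/16 is divided into 3 equal shares of 1/48 among Ryo, Isamu, Fumio.
Ryo is living and takes 1/48.
Isamu is living and takes 1/48.
Fumio is living and takes 1/48.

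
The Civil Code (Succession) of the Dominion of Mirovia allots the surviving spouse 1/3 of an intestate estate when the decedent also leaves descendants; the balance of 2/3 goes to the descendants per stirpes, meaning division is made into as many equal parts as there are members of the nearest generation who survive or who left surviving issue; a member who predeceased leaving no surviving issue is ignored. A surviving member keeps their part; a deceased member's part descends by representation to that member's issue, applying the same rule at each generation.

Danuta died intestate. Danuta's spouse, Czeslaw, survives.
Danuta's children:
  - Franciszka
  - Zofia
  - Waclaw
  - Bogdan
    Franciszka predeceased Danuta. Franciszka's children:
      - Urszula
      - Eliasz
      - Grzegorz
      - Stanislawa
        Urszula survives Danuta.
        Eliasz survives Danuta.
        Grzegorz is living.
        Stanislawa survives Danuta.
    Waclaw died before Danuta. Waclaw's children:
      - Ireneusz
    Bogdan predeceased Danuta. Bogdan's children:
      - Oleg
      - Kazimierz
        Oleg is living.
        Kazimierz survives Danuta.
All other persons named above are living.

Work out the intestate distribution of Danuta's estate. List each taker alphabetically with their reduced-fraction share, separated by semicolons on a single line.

Czeslaw, as surviving spouse, takes 1/3.
The remaining 2/3 passes to Danuta's descendants per stirpes.
The 2/3 is divided into 4 equal shares of 1/6 among Franciszka, Zofia, Waclaw, Bogdan.
Franciszka predeceased; the 1/6 allotted to Franciszka's branch passes to Franciszka's issue by representation.
The 1/6 is divided into 4 equal shares of 1/24 among Urszula, Eliasz, Grzegorz, Stanislawa.
Urszula is living and takes 1/24.
Eliasz is living and takes 1/24.
Grzegorz is living and takes 1/24.
Stanislawa is living and takes 1/24.
Zofia is living and takes 1/6.
Waclaw predeceased; the 1/6 allotted to Waclaw's branch passes to Waclaw's issue by representation.
Ireneusz is the sole taker at this level and receives the full 1/6.
Bogdan predeceased; the 1/6 allotted to Bogdan's branch passes to Bogdan's issue by representation.
The 1/6 is divided into 2 equal shares of 1/12 among Oleg, Kazimierz.
Oleg is living and takes 1/12.
Kazimierz is living and takes 1/12.

Czeslaw 1/3; Eliasz 1/24; Grzegorz 1/24; Ireneusz 1/6; Kazimierz 1/12; Oleg 1/12; Stanislawa 1/24; Urszula 1/24; Zofia 1/6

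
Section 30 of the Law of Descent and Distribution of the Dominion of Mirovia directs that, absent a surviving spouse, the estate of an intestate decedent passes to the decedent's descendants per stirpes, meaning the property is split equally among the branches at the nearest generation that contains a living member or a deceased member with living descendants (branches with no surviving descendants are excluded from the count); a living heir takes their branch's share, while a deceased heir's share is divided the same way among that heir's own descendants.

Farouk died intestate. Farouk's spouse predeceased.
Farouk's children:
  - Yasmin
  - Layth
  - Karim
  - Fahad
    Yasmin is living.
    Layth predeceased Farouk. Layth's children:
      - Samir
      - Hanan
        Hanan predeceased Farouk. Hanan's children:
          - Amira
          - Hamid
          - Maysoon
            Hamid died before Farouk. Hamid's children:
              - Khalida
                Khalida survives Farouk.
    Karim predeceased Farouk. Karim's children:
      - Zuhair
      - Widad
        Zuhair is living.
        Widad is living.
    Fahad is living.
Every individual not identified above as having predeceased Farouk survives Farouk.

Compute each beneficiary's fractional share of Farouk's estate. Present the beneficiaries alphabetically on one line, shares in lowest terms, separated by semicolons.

There is no surviving spouse, so the entire estate passes to Farouk's descendants per stirpes.
The estate is divided into 4 equal shares of 1/4 among Yasmin, Layth, Karim, Fahad.
Yasmin is living and takes 1/4.
Layth predeceased; the 1/4 allotted to Layth's branch passes to Layth's issue by representation.
The 1/4 is divided into 2 equal shares of 1/8 among Samir, Hanan.
Samir is living and takes 1/8.
Hanan predeceased; the 1/8 allotted to Hanan's branch passes to Hanan's issue by representation.
The 1/8 is divided into 3 equal shares of 1/24 among Amira, Hamid, Maysoon.
Amira is living and takes 1/24.
Hamid predeceased; the 1/24 allotted to Hamid's branch passes to Hamid's issue by representation.
Khalida is the sole taker at this level and receives the full 1/24.
Maysoon is living and takes 1/24.
Karim predeceased; the 1/4 allotted to Karim's branch passes to Karim's issue by representation.
The 1/4 is divided into 2 equal shares of 1/8 among Zuhair, Widad.
Zuhair is living and takes 1/8.
Widad is living and takes 1/8.
Fahad is living and takes 1/4.

Amira 1/24; Fahad 1/4; Khalida 1/24; Maysoon 1/24; Samir 1/8; Widad 1/8; Yasmin 1/4; Zuhair 1/8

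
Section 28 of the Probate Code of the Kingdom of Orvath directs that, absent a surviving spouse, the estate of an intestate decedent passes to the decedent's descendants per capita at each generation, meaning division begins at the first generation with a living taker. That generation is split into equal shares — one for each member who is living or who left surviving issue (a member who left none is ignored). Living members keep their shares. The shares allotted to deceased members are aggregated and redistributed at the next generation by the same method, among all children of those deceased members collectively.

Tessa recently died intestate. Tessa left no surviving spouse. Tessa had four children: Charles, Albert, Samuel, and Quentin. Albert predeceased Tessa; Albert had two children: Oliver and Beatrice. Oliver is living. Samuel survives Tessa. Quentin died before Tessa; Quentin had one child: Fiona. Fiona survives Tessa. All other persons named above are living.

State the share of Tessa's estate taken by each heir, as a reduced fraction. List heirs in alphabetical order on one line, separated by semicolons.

Beatrice 1/6; Charles 1/4; Fiona 1/6; Oliver 1/6; Samuel 1/4

There is no surviving spouse, so the entire estate passes to Tessa's descendants per capita at each generation.
At generation 1 (Charles, Albert, Samuel, Quentin) there are 4 shares of (1)/4 = 1/4 each.
Living: Charles and Samuel — each takes 1/4.
Deceased: Albert and Quentin. Their combined 1/2 is pooled and carried to generation 2.
At generation 2 (Oliver, Beatrice, Fiona) there are 3 shares of (1/2)/3 = 1/6 each.
Living: Oliver, Beatrice, and Fiona — each takes 1/6.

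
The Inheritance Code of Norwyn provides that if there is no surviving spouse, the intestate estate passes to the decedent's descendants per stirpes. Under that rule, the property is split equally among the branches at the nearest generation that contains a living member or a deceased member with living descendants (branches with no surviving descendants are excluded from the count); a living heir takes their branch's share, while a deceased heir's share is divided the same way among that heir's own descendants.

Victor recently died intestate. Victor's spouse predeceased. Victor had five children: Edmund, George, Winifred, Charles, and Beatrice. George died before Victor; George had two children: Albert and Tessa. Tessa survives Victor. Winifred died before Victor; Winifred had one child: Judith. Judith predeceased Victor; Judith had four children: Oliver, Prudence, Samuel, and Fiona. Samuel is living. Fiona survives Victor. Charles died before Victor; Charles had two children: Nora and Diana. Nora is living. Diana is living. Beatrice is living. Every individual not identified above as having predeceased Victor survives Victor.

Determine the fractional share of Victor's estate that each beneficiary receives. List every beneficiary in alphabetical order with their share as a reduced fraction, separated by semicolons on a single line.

There is no surviving spouse, so the entire estate passes to Victor's descendants per stirpes.
The estate is divided into 5 equal shares of 1/5 among Edmund, George, Winifred, Charles, Beatrice.
Edmund is living and takes 1/5.
George predeceased; the 1/5 allotted to George's branch passes to George's issue by representation.
The 1/5 is divided into 2 equal shares of 1/10 among Albert, Tessa.
Albert is living and takes 1/10.
Tessa is living and takes 1/10.
Winifred predeceased; the 1/5 allotted to Winifred's branch passes to Winifred's issue by representation.
Judith's line is the sole branch at this level, so the full 1/5 passes to Judith's issue by representation.
The 1/5 is divided into 4 equal shares of 1/20 among Oliver, Prudence, Samuel, Fiona.
Oliver is living and takes 1/20.
Prudence is living and takes 1/20.
Samuel is living and takes 1/20.
Fiona is living and takes 1/20.
Charles predeceased; the 1/5 allotted to Charles's branch passes to Charles's issue by representation.
The 1/5 is divided into 2 equal shares of 1/10 among Nora, Diana.
Nora is living and takes 1/10.
Diana is living and takes 1/10.
Beatrice is living and takes 1/5.

Albert 1/10; Beatrice 1/5; Diana 1/10; Edmund 1/5; Fiona 1/20; Nora 1/10; Oliver 1/20; Prudence 1/20; Samuel 1/20; Tessa 1/10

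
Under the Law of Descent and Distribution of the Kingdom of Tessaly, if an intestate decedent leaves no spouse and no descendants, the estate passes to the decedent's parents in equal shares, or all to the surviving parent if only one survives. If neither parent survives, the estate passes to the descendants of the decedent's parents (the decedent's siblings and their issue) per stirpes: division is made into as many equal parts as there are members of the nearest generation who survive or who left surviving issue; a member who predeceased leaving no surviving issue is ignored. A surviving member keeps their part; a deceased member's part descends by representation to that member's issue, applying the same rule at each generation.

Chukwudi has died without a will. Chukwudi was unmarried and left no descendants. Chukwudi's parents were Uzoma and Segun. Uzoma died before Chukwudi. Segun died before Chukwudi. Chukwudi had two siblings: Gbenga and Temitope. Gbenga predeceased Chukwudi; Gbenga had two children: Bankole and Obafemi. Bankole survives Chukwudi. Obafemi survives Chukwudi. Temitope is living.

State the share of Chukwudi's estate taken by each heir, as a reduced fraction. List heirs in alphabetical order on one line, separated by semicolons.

Bankole 1/4; Obafemi 1/4; Temitope 1/2

Neither parent survives and there are no descendants, so the estate passes to Chukwudi's siblings and their issue per stirpes.
The estate is divided into 2 equal shares of 1/2 among Gbenga, Temitope.
Gbenga predeceased; the 1/2 allotted to Gbenga's branch passes to Gbenga's issue by representation.
The 1/2 is divided into 2 equal shares of 1/4 among Bankole, Obafemi.
Bankole is living and takes 1/4.
Obafemi is living and takes 1/4.
Temitope is living and takes 1/2.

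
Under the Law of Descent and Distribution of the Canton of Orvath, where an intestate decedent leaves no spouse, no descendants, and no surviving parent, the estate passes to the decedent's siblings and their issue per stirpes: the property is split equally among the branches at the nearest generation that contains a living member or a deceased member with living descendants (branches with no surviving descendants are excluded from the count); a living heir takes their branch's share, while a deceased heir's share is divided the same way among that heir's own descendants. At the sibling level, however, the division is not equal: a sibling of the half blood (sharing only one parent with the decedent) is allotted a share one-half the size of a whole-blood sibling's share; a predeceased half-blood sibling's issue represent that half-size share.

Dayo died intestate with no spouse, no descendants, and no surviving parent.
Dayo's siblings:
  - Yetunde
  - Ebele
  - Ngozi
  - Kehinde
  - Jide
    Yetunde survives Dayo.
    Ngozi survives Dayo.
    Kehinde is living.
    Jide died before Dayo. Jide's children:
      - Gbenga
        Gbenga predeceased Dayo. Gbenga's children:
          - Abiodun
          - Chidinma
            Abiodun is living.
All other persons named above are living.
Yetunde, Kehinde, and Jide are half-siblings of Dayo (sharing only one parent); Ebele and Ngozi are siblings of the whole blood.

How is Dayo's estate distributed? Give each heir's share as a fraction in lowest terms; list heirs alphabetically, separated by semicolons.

No spouse, descendants, or parent survives, so the estate passes to Dayo's siblings per stirpes.
Half-blood siblings count for one-half the weight of whole-blood siblings at the initial division.
Dividing 1 in proportion to weights (total weight 7/2): Yetunde (weight 1/2) → 1/7; Ebele (weight 1) → 2/7; Ngozi (weight 1) → 2/7; Kehinde (weight 1/2) → 1/7; Jide (weight 1/2) → 1/7.
Yetunde is living and takes 1/7.
Ebele is living and takes 2/7.
Ngozi is living and takes 2/7.
Kehinde is living and takes 1/7.
Jide predeceased; the 1/7 allotted to Jide's branch passes to Jide's issue by representation.
Gbenga's line is the sole branch at this level, so the full 1/7 passes to Gbenga's issue by representation.
The 1/7 is divided into 2 equal shares of 1/14 among Abiodun, Chidinma.
Abiodun is living and takes 1/14.
Chidinma is living and takes 1/14.

Abiodun 1/14; Chidinma 1/14; Ebele 2/7; Kehinde 1/7; Ngozi 2/7; Yetunde 1/7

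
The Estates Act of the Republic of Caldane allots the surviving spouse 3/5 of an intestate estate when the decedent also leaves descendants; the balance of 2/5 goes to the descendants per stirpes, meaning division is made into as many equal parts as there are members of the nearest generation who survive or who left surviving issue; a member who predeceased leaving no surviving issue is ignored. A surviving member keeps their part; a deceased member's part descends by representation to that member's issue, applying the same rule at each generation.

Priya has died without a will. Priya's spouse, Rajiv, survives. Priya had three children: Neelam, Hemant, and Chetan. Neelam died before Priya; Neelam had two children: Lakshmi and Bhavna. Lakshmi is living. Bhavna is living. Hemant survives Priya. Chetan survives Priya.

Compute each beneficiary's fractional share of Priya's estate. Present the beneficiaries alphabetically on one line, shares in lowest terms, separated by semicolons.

Bhavna 1/15; Chetan 2/15; Hemant 2/15; Lakshmi 1/15; Rajiv 3/5

Rajiv, as surviving spouse, takes 3/5.
The remaining 2/5 passes to Priya's descendants per stirpes.
The 2/5 is divided into 3 equal shares of 2/15 among Neelam, Hemant, Chetan.
Neelam predeceased; the 2/15 allotted to Neelam's branch passes to Neelam's issue by representation.
The 2/15 is divided into 2 equal shares of 1/15 among Lakshmi, Bhavna.
Lakshmi is living and takes 1/15.
Bhavna is living and takes 1/15.
Hemant is living and takes 2/15.
Chetan is living and takes 2/15.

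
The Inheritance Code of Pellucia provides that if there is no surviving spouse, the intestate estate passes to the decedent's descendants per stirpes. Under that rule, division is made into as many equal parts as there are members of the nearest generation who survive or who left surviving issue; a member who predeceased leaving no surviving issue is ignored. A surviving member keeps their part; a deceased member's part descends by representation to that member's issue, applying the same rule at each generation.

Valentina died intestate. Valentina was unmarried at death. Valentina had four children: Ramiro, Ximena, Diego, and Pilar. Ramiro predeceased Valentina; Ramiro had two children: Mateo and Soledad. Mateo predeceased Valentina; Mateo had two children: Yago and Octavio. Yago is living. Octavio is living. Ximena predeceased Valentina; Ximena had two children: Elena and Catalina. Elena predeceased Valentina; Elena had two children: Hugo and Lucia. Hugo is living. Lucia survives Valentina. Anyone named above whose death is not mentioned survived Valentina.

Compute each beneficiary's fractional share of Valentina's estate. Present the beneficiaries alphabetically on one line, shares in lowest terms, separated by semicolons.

Catalina 1/8; Diego 1/4; Hugo 1/16; Lucia 1/16; Octavio 1/16; Pilar 1/4; Soledad 1/8; Yago 1/16

There is no surviving spouse, so the entire estate passes to Valentina's descendants per stirpes.
The estate is divided into 4 equal shares of 1/4 among Ramiro, Ximena, Diego, Pilar.
Ramiro predeceased; the 1/4 allotted to Ramiro's branch passes to Ramiro's issue by representation.
The 1/4 is divided into 2 equal shares of 1/8 among Mateo, Soledad.
Mateo predeceased; the 1/8 allotted to Mateo's branch passes to Mateo's issue by representation.
The 1/8 is divided into 2 equal shares of 1/16 among Yago, Octavio.
Yago is living and takes 1/16.
Octavio is living and takes 1/16.
Soledad is living and takes 1/8.
Ximena predeceased; the 1/4 allotted to Ximena's branch passes to Ximena's issue by representation.
The 1/4 is divided into 2 equal shares of 1/8 among Elena, Catalina.
Elena predeceased; the 1/8 allotted to Elena's branch passes to Elena's issue by representation.
The 1/8 is divided into 2 equal shares of 1/16 among Hugo, Lucia.
Hugo is living and takes 1/16.
Lucia is living and takes 1/16.
Catalina is living and takes 1/8.
Diego is living and takes 1/4.
Pilar is living and takes 1/4.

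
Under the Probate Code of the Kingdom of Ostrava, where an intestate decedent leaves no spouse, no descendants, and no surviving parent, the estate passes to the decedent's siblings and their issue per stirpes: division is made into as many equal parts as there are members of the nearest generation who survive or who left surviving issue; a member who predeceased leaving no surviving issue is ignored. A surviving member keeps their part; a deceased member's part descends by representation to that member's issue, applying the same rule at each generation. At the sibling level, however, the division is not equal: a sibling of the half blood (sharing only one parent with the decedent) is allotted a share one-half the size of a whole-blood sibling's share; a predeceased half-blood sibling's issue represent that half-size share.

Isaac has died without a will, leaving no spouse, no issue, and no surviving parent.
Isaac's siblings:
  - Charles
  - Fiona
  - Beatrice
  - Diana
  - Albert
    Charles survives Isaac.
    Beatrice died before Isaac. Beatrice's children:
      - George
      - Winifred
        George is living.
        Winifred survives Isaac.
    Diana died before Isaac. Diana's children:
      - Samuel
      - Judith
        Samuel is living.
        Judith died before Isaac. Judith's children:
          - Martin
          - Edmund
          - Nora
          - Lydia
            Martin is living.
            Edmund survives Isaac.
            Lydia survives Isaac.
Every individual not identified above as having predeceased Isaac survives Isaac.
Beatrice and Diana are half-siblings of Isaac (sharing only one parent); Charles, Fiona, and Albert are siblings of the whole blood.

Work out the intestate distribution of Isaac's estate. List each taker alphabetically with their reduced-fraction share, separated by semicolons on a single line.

Albert 1/4; Charles 1/4; Edmund 1/64; Fiona 1/4; George 1/16; Lydia 1/64; Martin 1/64; Nora 1/64; Samuel 1/16; Winifred 1/16

No spouse, descendants, or parent survives, so the estate passes to Isaac's siblings per stirpes.
Half-blood siblings count for one-half the weight of whole-blood siblings at the initial division.
Dividing 1 in proportion to weights (total weight 4): Charles (weight 1) → 1/4; Fiona (weight 1) → 1/4; Beatrice (weight 1/2) → 1/8; Diana (weight 1/2) → 1/8; Albert (weight 1) → 1/4.
Charles is living and takes 1/4.
Fiona is living and takes 1/4.
Beatrice predeceased; the 1/8 allotted to Beatrice's branch passes to Beatrice's issue by representation.
The 1/8 is divided into 2 equal shares of 1/16 among George, Winifred.
George is living and takes 1/16.
Winifred is living and takes 1/16.
Diana predeceased; the 1/8 allotted to Diana's branch passes to Diana's issue by representation.
The 1/8 is divided into 2 equal shares of 1/16 among Samuel, Judith.
Samuel is living and takes 1/16.
Judith predeceased; the 1/16 allotted to Judith's branch passes to Judith's issue by representation.
The 1/16 is divided into 4 equal shares of 1/64 among Martin, Edmund, Nora, Lydia.
Martin is living and takes 1/64.
Edmund is living and takes 1/64.
Nora is living and takes 1/64.
Lydia is living and takes 1/64.
Albert is living and takes 1/4.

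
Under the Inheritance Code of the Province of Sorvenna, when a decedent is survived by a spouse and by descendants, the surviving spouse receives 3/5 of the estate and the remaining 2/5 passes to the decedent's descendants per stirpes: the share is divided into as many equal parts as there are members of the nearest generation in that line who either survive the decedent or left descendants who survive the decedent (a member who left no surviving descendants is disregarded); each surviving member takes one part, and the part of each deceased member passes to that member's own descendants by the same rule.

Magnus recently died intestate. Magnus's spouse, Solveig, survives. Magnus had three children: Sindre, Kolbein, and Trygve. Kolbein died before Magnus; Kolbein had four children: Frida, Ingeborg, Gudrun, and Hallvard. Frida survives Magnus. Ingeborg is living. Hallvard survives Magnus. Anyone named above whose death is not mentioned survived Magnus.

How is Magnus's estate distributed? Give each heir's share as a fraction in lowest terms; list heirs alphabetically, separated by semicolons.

Frida 1/30; Gudrun 1/30; Hallvard 1/30; Ingeborg 1/30; Sindre 2/15; Solveig 3/5; Trygve 2/15

Solveig, as surviving spouse, takes 3/5.
The remaining 2/5 passes to Magnus's descendants per stirpes.
The 2/5 is divided into 3 equal shares of 2/15 among Sindre, Kolbein, Trygve.
Sindre is living and takes 2/15.
Kolbein predeceased; the 2/15 allotted to Kolbein's branch passes to Kolbein's issue by representation.
The 2/15 is divided into 4 equal shares of 1/30 among Frida, Ingeborg, Gudrun, Hallvard.
Frida is living and takes 1/30.
Ingeborg is living and takes 1/30.
Gudrun is living and takes 1/30.
Hallvard is living and takes 1/30.
Trygve is living and takes 2/15.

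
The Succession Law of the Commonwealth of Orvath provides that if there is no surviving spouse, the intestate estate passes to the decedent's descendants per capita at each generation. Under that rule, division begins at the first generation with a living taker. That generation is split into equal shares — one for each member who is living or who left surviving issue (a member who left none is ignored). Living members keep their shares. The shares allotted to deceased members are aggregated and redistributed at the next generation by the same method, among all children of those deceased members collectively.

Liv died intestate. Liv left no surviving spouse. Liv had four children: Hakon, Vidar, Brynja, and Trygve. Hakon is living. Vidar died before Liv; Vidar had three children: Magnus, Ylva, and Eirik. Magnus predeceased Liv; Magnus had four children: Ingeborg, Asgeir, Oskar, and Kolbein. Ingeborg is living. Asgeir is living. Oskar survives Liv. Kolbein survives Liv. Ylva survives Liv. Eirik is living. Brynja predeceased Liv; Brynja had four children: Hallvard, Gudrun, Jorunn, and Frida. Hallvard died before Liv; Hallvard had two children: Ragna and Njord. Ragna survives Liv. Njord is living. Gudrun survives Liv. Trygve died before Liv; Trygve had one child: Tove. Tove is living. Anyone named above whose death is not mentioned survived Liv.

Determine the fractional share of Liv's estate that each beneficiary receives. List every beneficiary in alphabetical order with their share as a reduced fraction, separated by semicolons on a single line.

There is no surviving spouse, so the entire estate passes to Liv's descendants per capita at each generation.
At generation 1 (Hakon, Vidar, Brynja, Trygve) there are 4 shares of (1)/4 = 1/4 each.
Living: Hakon — each takes 1/4.
Deceased: Vidar, Brynja, and Trygve. Their combined 3/4 is pooled and carried to generation 2.
At generation 2 (Magnus, Ylva, Eirik, Hallvard, Gudrun, Jorunn, Frida, Tove) there are 8 shares of (3/4)/8 = 3/32 each.
Living: Ylva, Eirik, Gudrun, Jorunn, Frida, and Tove — each takes 3/32.
Deceased: Magnus and Hallvard. Their combined 3/16 is pooled and carried to generation 3.
At generation 3 (Ingeborg, Asgeir, Oskar, Kolbein, Ragna, Njord) there are 6 shares of (3/16)/6 = 1/32 each.
Living: Ingeborg, Asgeir, Oskar, Kolbein, Ragna, and Njord — each takes 1/32.

Asgeir 1/32; Eirik 3/32; Frida 3/32; Gudrun 3/32; Hakon 1/4; Ingeborg 1/32; Jorunn 3/32; Kolbein 1/32; Njord 1/32; Oskar 1/32; Ragna 1/32; Tove 3/32; Ylva 3/32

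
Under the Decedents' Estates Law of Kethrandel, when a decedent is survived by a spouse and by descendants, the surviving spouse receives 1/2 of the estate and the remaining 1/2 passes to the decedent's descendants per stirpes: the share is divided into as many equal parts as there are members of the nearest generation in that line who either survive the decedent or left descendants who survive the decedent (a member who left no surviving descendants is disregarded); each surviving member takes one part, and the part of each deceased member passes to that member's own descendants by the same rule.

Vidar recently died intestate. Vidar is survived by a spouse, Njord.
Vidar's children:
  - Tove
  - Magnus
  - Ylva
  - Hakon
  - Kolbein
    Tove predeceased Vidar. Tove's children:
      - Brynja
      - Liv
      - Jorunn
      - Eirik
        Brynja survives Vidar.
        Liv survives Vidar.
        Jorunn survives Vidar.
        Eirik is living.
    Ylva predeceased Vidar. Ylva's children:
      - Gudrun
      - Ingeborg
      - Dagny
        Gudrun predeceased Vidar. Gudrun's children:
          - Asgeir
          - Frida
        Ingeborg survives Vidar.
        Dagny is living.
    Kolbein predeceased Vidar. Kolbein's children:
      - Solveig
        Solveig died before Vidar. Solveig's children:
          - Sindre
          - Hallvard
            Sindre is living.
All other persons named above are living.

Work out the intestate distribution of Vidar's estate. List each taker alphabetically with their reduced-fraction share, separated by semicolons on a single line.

Asgeir 1/60; Brynja 1/40; Dagny 1/30; Eirik 1/40; Frida 1/60; Hakon 1/10; Hallvard 1/20; Ingeborg 1/30; Jorunn 1/40; Liv 1/40; Magnus 1/10; Njord 1/2; Sindre 1/20

Njord, as surviving spouse, takes 1/2.
The remaining 1/2 passes to Vidar's descendants per stirpes.
The 1/2 is divided into 5 equal shares of 1/10 among Tove, Magnus, Ylva, Hakon, Kolbein.
Tove predeceased; the 1/10 allotted to Tove's branch passes to Tove's issue by representation.
The 1/10 is divided into 4 equal shares of 1/40 among Brynja, Liv, Jorunn, Eirik.
Brynja is living and takes 1/40.
Liv is living and takes 1/40.
Jorunn is living and takes 1/40.
Eirik is living and takes 1/40.
Magnus is living and takes 1/10.
Ylva predeceased; the 1/10 allotted to Ylva's branch passes to Ylva's issue by representation.
The 1/10 is divided into 3 equal shares of 1/30 among Gudrun, Ingeborg, Dagny.
Gudrun predeceased; the 1/30 allotted to Gudrun's branch passes to Gudrun's issue by representation.
The 1/30 is divided into 2 equal shares of 1/60 among Asgeir, Frida.
Asgeir is living and takes 1/60.
Frida is living and takes 1/60.
Ingeborg is living and takes 1/30.
Dagny is living and takes 1/30.
Hakon is living and takes 1/10.
Kolbein predeceased; the 1/10 allotted to Kolbein's branch passes to Kolbein's issue by representation.
Solveig's line is the sole branch at this level, so the full 1/10 passes to Solveig's issue by representation.
The 1/10 is divided into 2 equal shares of 1/20 among Sindre, Hallvard.
Sindre is living and takes 1/20.
Hallvard is living and takes 1/20.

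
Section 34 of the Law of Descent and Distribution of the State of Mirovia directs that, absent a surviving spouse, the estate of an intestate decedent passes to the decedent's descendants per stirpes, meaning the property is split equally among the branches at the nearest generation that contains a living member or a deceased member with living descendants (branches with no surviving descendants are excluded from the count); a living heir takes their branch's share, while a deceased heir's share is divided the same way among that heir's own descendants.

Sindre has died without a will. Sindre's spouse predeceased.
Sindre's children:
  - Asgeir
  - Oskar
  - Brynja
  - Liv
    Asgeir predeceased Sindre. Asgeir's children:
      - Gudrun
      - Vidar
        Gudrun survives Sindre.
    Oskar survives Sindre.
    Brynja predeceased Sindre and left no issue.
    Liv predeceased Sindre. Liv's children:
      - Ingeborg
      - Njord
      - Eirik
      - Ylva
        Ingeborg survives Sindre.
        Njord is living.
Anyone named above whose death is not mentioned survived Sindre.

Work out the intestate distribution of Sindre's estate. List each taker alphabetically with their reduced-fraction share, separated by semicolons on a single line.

Eirik 1/12; Gudrun 1/6; Ingeborg 1/12; Njord 1/12; Oskar 1/3; Vidar 1/6; Ylva 1/12

There is no surviving spouse, so the entire estate passes to Sindre's descendants per stirpes.
Brynja left no surviving issue, so that branch lapses and is disregarded.
The estate is divided into 3 equal shares of 1/3 among Asgeir, Oskar, Liv.
Asgeir predeceased; the 1/3 allotted to Asgeir's branch passes to Asgeir's issue by representation.
The 1/3 is divided into 2 equal shares of 1/6 among Gudrun, Vidar.
Gudrun is living and takes 1/6.
Vidar is living and takes 1/6.
Oskar is living and takes 1/3.
Liv predeceased; the 1/3 allotted to Liv's branch passes to Liv's issue by representation.
The 1/3 is divided into 4 equal shares of 1/12 among Ingeborg, Njord, Eirik, Ylva.
Ingeborg is living and takes 1/12.
Njord is living and takes 1/12.
Eirik is living and takes 1/12.
Ylva is living and takes 1/12.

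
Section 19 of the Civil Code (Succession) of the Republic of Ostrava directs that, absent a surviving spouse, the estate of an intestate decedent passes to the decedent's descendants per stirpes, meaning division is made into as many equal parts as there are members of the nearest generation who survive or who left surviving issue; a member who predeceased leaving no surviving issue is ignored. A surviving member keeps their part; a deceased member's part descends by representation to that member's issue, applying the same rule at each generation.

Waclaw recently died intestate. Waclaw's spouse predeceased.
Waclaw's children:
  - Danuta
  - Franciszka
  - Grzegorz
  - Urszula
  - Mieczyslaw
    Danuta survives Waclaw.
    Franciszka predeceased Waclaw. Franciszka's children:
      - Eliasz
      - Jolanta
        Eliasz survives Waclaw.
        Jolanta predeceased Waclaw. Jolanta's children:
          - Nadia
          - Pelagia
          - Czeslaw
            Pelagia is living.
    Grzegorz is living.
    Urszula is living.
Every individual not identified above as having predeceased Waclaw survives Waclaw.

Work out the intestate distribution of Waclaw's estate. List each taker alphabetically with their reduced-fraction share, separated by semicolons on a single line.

There is no surviving spouse, so the entire estate passes to Waclaw's descendants per stirpes.
The estate is divided into 5 equal shares of 1/5 among Danuta, Franciszka, Grzegorz, Urszula, Mieczyslaw.
Danuta is living and takes 1/5.
Franciszka predeceased; the 1/5 allotted to Franciszka's branch passes to Franciszka's issue by representation.
The 1/5 is divided into 2 equal shares of 1/10 among Eliasz, Jolanta.
Eliasz is living and takes 1/10.
Jolanta predeceased; the 1/10 allotted to Jolanta's branch passes to Jolanta's issue by representation.
The 1/10 is divided into 3 equal shares of 1/30 among Nadia, Pelagia, Czeslaw.
Nadia is living and takes 1/30.
Pelagia is living and takes 1/30.
Czeslaw is living and takes 1/30.
Grzegorz is living and takes 1/5.
Urszula is living and takes 1/5.
Mieczyslaw is living and takes 1/5.

Czeslaw 1/30; Danuta 1/5; Eliasz 1/10; Grzegorz 1/5; Mieczyslaw 1/5; Nadia 1/30; Pelagia 1/30; Urszula 1/5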